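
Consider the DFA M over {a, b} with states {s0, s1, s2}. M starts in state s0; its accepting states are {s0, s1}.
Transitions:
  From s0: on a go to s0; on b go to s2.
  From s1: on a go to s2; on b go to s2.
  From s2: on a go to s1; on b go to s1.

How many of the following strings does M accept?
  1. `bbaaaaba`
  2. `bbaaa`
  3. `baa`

`bbaaaaba`: accepted
`bbaaa`: rejected
`baa`: rejected

1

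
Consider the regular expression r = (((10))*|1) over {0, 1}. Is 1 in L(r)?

yes

The right alternative 1 matches 1.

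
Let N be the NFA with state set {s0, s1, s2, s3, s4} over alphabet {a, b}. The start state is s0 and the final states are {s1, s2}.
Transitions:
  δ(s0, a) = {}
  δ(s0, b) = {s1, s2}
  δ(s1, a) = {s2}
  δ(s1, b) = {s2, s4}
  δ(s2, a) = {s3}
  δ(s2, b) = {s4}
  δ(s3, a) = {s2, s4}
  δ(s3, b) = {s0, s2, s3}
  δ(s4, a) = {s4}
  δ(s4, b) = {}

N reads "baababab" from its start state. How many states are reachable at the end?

4

Start: {s0}
read b: {s1, s2}
read a: {s2, s3}
read a: {s2, s3, s4}
read b: {s0, s2, s3, s4}
read a: {s2, s3, s4}
read b: {s0, s2, s3, s4}
read a: {s2, s3, s4}
read b: {s0, s2, s3, s4}
Final reachable set {s0, s2, s3, s4} has 4 states.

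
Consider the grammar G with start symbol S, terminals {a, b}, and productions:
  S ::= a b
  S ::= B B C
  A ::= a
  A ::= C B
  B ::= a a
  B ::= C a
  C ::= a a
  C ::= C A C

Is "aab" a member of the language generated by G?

no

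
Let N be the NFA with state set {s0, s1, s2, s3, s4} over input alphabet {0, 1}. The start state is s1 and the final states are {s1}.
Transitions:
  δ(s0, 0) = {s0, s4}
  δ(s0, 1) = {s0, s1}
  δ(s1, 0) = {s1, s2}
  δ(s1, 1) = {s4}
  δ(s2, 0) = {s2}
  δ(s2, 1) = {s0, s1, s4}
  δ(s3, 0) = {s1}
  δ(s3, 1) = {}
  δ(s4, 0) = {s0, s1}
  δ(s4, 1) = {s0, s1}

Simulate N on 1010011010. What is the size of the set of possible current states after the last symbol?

Start: {s1}
read 1: {s4}
read 0: {s0, s1}
read 1: {s0, s1, s4}
read 0: {s0, s1, s2, s4}
read 0: {s0, s1, s2, s4}
read 1: {s0, s1, s4}
read 1: {s0, s1, s4}
read 0: {s0, s1, s2, s4}
read 1: {s0, s1, s4}
read 0: {s0, s1, s2, s4}
Final reachable set {s0, s1, s2, s4} has 4 states.

4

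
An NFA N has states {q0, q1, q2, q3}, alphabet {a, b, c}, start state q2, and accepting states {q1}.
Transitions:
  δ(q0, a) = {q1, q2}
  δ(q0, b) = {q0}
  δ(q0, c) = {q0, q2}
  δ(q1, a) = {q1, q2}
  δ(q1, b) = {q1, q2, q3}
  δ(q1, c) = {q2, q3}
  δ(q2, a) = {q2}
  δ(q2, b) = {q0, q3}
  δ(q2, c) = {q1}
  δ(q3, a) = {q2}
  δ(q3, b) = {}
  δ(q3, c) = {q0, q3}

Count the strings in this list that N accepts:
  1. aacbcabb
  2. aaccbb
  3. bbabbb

2

aacbcabb: accepted
aaccbb: rejected
bbabbb: accepted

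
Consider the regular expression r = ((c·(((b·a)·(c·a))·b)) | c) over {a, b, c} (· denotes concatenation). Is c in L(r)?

yes

The right alternative c matches c.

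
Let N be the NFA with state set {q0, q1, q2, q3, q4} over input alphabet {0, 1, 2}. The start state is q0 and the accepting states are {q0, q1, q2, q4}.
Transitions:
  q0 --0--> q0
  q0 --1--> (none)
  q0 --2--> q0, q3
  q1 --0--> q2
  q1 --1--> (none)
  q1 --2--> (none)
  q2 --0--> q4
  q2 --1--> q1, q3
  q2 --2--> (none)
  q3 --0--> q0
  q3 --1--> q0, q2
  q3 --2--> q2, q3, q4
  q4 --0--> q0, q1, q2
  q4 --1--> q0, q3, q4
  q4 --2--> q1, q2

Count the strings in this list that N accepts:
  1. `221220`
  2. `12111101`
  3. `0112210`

1

`221220`: accepted
`12111101`: rejected
`0112210`: rejected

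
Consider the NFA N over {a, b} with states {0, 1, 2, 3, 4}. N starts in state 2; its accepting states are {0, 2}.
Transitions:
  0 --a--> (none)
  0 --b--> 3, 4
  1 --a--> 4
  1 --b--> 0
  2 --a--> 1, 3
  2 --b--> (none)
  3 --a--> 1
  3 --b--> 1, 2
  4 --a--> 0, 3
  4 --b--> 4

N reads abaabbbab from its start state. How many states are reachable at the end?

Start: {2}
read a: {1, 3}
read b: {0, 1, 2}
read a: {1, 3, 4}
read a: {0, 1, 3, 4}
read b: {0, 1, 2, 3, 4}
read b: {0, 1, 2, 3, 4}
read b: {0, 1, 2, 3, 4}
read a: {0, 1, 3, 4}
read b: {0, 1, 2, 3, 4}
Final reachable set {0, 1, 2, 3, 4} has 5 states.

5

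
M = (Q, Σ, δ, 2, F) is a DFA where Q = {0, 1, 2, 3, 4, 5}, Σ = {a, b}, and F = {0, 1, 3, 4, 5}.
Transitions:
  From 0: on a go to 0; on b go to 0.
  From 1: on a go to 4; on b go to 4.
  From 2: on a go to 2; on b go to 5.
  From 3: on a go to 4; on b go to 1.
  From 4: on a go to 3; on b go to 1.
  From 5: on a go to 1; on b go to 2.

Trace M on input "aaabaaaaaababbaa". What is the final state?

4

2 --a--> 2
2 --a--> 2
2 --a--> 2
2 --b--> 5
5 --a--> 1
1 --a--> 4
4 --a--> 3
3 --a--> 4
4 --a--> 3
3 --a--> 4
4 --b--> 1
1 --a--> 4
4 --b--> 1
1 --b--> 4
4 --a--> 3
3 --a--> 4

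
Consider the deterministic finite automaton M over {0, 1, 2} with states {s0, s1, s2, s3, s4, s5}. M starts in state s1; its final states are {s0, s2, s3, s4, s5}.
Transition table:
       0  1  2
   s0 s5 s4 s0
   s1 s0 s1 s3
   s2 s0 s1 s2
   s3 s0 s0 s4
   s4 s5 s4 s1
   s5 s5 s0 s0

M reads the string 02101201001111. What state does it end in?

s4

s1 --0--> s0
s0 --2--> s0
s0 --1--> s4
s4 --0--> s5
s5 --1--> s0
s0 --2--> s0
s0 --0--> s5
s5 --1--> s0
s0 --0--> s5
s5 --0--> s5
s5 --1--> s0
s0 --1--> s4
s4 --1--> s4
s4 --1--> s4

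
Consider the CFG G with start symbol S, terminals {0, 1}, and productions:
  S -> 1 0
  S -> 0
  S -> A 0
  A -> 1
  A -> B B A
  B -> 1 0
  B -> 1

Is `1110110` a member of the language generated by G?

S ⇒ A0 ⇒ BBA0 ⇒ 1BA0 ⇒ 11A0 ⇒ 11BBA0 ⇒ 1110BA0 ⇒ 11101A0 ⇒ 1110110

yes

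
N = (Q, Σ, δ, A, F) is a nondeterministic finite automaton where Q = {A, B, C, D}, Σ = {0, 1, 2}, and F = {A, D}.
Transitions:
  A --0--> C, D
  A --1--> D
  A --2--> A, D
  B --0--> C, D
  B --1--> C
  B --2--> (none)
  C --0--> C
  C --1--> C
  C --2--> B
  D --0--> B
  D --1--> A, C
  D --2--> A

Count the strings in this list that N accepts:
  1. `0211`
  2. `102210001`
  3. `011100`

`0211`: accepted
`102210001`: rejected
`011100`: rejected

1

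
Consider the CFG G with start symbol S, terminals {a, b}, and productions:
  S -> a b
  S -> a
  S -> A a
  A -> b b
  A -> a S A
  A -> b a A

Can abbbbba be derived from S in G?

no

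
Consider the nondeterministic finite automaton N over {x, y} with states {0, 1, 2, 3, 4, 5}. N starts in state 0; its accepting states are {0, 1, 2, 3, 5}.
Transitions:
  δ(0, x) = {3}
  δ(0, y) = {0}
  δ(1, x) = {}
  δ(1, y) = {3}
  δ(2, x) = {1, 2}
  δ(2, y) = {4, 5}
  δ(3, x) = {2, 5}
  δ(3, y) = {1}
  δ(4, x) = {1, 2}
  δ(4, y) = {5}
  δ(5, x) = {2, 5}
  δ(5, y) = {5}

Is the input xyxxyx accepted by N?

rejected

Start: {0}
read x: {3}
read y: {1}
read x: {}
The reachable set is empty and stays empty for the remaining 3 symbols.
Reachable ∩ accepting = {} — empty.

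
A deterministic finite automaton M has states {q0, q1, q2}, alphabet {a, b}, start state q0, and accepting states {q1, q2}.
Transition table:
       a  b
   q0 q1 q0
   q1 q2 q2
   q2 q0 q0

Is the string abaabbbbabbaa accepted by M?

accepted

q0 --a--> q1
q1 --b--> q2
q2 --a--> q0
q0 --a--> q1
q1 --b--> q2
q2 --b--> q0
q0 --b--> q0
q0 --b--> q0
q0 --a--> q1
q1 --b--> q2
q2 --b--> q0
q0 --a--> q1
q1 --a--> q2
End in state q2, which is an accepting state.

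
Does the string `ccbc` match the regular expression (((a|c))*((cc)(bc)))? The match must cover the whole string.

Split as ε·ccbc: ((a|c))* matches ε and ((cc)(bc)) matches ccbc.

yes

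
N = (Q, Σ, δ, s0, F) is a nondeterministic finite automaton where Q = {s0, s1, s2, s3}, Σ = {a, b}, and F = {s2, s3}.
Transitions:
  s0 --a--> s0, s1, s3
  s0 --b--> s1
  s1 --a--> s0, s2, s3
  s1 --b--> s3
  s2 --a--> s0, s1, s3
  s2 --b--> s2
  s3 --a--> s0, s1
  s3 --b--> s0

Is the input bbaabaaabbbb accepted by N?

accepted

Start: {s0}
read b: {s1}
read b: {s3}
read a: {s0, s1}
read a: {s0, s1, s2, s3}
read b: {s0, s1, s2, s3}
read a: {s0, s1, s2, s3}
read a: {s0, s1, s2, s3}
read a: {s0, s1, s2, s3}
read b: {s0, s1, s2, s3}
read b: {s0, s1, s2, s3}
read b: {s0, s1, s2, s3}
read b: {s0, s1, s2, s3}
Reachable ∩ accepting = {s2, s3} — nonempty.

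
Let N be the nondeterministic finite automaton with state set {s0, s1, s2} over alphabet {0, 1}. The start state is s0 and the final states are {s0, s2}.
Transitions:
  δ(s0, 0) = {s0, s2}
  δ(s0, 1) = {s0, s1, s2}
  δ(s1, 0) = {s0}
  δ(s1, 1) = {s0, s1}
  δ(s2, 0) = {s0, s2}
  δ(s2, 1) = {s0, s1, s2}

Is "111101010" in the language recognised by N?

accepted

Start: {s0}
read 1: {s0, s1, s2}
read 1: {s0, s1, s2}
read 1: {s0, s1, s2}
read 1: {s0, s1, s2}
read 0: {s0, s2}
read 1: {s0, s1, s2}
read 0: {s0, s2}
read 1: {s0, s1, s2}
read 0: {s0, s2}
Reachable ∩ accepting = {s0, s2} — nonempty.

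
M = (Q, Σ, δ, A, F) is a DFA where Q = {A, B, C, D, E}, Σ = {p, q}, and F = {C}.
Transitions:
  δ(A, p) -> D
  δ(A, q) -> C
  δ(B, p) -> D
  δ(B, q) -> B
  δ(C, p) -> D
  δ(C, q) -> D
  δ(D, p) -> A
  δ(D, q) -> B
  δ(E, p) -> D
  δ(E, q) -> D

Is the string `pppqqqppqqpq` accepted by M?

A --p--> D
D --p--> A
A --p--> D
D --q--> B
B --q--> B
B --q--> B
B --p--> D
D --p--> A
A --q--> C
C --q--> D
D --p--> A
A --q--> C
End in state C, which is an accepting state.

accepted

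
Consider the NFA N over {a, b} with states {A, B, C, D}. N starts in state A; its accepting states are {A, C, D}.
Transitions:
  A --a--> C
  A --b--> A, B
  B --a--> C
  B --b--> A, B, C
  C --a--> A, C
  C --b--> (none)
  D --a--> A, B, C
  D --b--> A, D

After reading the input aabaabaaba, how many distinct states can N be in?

1

Start: {A}
read a: {C}
read a: {A, C}
read b: {A, B}
read a: {C}
read a: {A, C}
read b: {A, B}
read a: {C}
read a: {A, C}
read b: {A, B}
read a: {C}
Final reachable set {C} has 1 state.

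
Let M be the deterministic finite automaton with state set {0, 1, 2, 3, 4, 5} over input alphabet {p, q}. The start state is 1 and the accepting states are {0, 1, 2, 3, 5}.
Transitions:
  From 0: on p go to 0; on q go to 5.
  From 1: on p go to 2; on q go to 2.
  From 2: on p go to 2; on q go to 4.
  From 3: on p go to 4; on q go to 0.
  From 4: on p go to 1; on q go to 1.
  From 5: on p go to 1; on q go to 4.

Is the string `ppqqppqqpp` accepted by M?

accepted

1 --p--> 2
2 --p--> 2
2 --q--> 4
4 --q--> 1
1 --p--> 2
2 --p--> 2
2 --q--> 4
4 --q--> 1
1 --p--> 2
2 --p--> 2
End in state 2, which is an accepting state.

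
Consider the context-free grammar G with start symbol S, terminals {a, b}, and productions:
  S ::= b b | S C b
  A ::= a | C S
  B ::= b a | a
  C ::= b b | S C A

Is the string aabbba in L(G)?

no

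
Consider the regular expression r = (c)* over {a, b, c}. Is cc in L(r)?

Split into 2 pieces c · c; each matches c.

yes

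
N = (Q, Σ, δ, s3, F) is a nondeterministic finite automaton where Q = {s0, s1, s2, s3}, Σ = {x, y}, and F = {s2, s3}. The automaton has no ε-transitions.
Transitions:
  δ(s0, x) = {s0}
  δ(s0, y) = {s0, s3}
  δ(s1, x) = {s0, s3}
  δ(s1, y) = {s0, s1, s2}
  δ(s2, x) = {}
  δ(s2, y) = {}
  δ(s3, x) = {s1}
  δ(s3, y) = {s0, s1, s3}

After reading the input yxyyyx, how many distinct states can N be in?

Start: {s3}
read y: {s0, s1, s3}
read x: {s0, s1, s3}
read y: {s0, s1, s2, s3}
read y: {s0, s1, s2, s3}
read y: {s0, s1, s2, s3}
read x: {s0, s1, s3}
Final reachable set {s0, s1, s3} has 3 states.

3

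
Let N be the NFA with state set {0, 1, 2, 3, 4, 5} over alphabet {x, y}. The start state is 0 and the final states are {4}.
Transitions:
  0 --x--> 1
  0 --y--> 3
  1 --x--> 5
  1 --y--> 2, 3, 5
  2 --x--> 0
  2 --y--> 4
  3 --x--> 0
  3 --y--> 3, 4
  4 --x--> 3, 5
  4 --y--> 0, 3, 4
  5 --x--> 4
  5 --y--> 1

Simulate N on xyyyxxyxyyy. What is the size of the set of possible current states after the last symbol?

6

Start: {0}
read x: {1}
read y: {2, 3, 5}
read y: {1, 3, 4}
read y: {0, 2, 3, 4, 5}
read x: {0, 1, 3, 4, 5}
read x: {0, 1, 3, 4, 5}
read y: {0, 1, 2, 3, 4, 5}
read x: {0, 1, 3, 4, 5}
read y: {0, 1, 2, 3, 4, 5}
read y: {0, 1, 2, 3, 4, 5}
read y: {0, 1, 2, 3, 4, 5}
Final reachable set {0, 1, 2, 3, 4, 5} has 6 states.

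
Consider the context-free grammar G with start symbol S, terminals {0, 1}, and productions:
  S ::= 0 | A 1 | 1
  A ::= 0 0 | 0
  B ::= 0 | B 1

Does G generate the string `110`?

no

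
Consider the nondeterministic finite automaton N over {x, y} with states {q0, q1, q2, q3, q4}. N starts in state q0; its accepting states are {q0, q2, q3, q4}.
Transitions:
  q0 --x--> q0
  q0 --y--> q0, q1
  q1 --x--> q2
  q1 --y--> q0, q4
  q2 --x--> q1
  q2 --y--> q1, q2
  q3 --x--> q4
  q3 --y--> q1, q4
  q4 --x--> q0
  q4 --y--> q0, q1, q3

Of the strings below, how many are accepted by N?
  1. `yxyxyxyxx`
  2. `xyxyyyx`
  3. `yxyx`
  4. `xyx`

4

`yxyxyxyxx`: accepted
`xyxyyyx`: accepted
`yxyx`: accepted
`xyx`: accepted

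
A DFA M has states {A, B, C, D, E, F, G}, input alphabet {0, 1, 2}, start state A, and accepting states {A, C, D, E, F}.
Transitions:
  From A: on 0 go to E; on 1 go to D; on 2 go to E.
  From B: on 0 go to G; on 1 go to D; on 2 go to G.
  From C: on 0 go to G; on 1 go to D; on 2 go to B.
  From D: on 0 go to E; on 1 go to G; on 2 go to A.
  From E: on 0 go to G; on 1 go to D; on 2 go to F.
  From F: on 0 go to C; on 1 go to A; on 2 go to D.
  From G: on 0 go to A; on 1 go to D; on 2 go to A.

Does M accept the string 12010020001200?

rejected

A --1--> D
D --2--> A
A --0--> E
E --1--> D
D --0--> E
E --0--> G
G --2--> A
A --0--> E
E --0--> G
G --0--> A
A --1--> D
D --2--> A
A --0--> E
E --0--> G
End in state G, which is not an accepting state.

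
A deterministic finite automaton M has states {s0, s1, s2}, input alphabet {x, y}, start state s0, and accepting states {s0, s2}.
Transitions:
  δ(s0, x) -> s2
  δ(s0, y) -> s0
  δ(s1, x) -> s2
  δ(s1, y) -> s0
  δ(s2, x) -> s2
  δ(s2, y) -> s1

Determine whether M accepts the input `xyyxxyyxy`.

rejected

s0 --x--> s2
s2 --y--> s1
s1 --y--> s0
s0 --x--> s2
s2 --x--> s2
s2 --y--> s1
s1 --y--> s0
s0 --x--> s2
s2 --y--> s1
End in state s1, which is not an accepting state.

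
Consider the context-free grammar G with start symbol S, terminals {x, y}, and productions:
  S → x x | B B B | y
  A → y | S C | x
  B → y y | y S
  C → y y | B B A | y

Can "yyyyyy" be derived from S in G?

S ⇒ BBB ⇒ yyBB ⇒ yyySB ⇒ yyyyB ⇒ yyyyyy

yes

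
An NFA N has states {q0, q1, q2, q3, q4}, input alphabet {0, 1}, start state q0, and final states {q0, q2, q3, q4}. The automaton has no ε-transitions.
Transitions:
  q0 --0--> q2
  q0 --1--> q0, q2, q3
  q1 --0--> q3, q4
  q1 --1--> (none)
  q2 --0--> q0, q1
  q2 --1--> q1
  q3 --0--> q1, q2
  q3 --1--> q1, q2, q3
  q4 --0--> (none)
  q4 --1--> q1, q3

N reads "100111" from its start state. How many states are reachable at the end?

4

Start: {q0}
read 1: {q0, q2, q3}
read 0: {q0, q1, q2}
read 0: {q0, q1, q2, q3, q4}
read 1: {q0, q1, q2, q3}
read 1: {q0, q1, q2, q3}
read 1: {q0, q1, q2, q3}
Final reachable set {q0, q1, q2, q3} has 4 states.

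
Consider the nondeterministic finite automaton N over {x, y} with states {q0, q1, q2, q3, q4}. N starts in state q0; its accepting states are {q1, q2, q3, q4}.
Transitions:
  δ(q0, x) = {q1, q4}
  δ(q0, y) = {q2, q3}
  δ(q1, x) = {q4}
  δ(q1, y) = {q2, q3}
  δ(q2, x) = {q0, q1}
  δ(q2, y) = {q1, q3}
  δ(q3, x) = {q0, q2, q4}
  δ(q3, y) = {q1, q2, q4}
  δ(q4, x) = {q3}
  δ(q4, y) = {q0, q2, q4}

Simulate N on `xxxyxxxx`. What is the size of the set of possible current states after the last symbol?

5

Start: {q0}
read x: {q1, q4}
read x: {q3, q4}
read x: {q0, q2, q3, q4}
read y: {q0, q1, q2, q3, q4}
read x: {q0, q1, q2, q3, q4}
read x: {q0, q1, q2, q3, q4}
read x: {q0, q1, q2, q3, q4}
read x: {q0, q1, q2, q3, q4}
Final reachable set {q0, q1, q2, q3, q4} has 5 states.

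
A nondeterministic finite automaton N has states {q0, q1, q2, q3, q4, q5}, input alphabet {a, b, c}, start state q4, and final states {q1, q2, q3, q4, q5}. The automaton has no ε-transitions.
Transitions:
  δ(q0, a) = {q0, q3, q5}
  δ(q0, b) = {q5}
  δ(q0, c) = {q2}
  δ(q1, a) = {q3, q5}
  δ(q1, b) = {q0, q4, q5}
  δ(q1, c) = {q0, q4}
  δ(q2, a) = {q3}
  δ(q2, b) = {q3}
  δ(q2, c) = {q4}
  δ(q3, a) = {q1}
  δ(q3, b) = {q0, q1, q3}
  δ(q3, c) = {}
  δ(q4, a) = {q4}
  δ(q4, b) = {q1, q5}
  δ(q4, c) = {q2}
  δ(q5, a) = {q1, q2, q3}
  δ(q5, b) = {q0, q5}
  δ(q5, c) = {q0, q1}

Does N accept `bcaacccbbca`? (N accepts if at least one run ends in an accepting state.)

accepted

Start: {q4}
read b: {q1, q5}
read c: {q0, q1, q4}
read a: {q0, q3, q4, q5}
read a: {q0, q1, q2, q3, q4, q5}
read c: {q0, q1, q2, q4}
read c: {q0, q2, q4}
read c: {q2, q4}
read b: {q1, q3, q5}
read b: {q0, q1, q3, q4, q5}
read c: {q0, q1, q2, q4}
read a: {q0, q3, q4, q5}
Reachable ∩ accepting = {q3, q4, q5} — nonempty.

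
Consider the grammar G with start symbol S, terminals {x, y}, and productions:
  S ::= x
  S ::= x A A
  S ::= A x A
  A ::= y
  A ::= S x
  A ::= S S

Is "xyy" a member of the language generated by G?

S ⇒ xAA ⇒ xyA ⇒ xyy

yes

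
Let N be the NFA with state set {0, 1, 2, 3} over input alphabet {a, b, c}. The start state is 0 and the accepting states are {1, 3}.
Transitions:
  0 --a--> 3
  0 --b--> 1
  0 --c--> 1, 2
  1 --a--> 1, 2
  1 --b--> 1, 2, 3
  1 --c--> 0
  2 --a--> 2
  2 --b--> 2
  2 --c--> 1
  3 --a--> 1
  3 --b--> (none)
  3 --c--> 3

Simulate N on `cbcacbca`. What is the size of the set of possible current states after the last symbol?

Start: {0}
read c: {1, 2}
read b: {1, 2, 3}
read c: {0, 1, 3}
read a: {1, 2, 3}
read c: {0, 1, 3}
read b: {1, 2, 3}
read c: {0, 1, 3}
read a: {1, 2, 3}
Final reachable set {1, 2, 3} has 3 states.

3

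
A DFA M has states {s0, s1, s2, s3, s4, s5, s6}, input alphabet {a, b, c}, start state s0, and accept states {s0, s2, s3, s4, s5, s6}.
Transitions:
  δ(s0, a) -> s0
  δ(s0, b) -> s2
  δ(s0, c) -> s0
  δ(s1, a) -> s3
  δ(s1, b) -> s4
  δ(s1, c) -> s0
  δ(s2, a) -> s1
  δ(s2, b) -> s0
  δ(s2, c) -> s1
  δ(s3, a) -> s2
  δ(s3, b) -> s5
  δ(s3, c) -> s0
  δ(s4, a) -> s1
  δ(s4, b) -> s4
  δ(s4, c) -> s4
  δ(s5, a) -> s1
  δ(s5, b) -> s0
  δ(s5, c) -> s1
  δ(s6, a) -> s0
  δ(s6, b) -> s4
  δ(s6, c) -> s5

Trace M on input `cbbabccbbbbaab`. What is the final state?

s0 --c--> s0
s0 --b--> s2
s2 --b--> s0
s0 --a--> s0
s0 --b--> s2
s2 --c--> s1
s1 --c--> s0
s0 --b--> s2
s2 --b--> s0
s0 --b--> s2
s2 --b--> s0
s0 --a--> s0
s0 --a--> s0
s0 --b--> s2

s2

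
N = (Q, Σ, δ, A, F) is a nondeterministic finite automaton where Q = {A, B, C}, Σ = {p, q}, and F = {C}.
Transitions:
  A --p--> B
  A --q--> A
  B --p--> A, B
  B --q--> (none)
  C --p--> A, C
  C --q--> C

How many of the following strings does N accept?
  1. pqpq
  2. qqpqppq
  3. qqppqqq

pqpq: rejected
qqpqppq: rejected
qqppqqq: rejected

0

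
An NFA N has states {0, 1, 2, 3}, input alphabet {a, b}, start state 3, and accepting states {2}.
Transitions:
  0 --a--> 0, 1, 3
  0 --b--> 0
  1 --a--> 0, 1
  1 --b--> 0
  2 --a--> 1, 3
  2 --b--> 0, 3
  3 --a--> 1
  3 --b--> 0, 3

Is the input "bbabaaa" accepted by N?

Start: {3}
read b: {0, 3}
read b: {0, 3}
read a: {0, 1, 3}
read b: {0, 3}
read a: {0, 1, 3}
read a: {0, 1, 3}
read a: {0, 1, 3}
Reachable ∩ accepting = {} — empty.

rejected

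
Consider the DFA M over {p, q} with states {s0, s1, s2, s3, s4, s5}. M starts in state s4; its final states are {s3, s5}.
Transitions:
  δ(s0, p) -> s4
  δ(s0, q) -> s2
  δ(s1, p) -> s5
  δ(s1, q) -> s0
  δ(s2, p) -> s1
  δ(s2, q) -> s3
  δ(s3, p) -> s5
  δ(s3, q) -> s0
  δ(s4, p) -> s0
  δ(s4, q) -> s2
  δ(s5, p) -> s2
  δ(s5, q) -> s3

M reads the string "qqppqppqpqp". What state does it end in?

s4 --q--> s2
s2 --q--> s3
s3 --p--> s5
s5 --p--> s2
s2 --q--> s3
s3 --p--> s5
s5 --p--> s2
s2 --q--> s3
s3 --p--> s5
s5 --q--> s3
s3 --p--> s5

s5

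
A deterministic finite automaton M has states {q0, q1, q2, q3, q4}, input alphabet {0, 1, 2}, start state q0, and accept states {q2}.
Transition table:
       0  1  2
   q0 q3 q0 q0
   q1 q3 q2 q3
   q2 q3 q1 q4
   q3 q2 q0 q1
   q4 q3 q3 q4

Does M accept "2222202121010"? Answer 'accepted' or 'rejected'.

rejected

q0 --2--> q0
q0 --2--> q0
q0 --2--> q0
q0 --2--> q0
q0 --2--> q0
q0 --0--> q3
q3 --2--> q1
q1 --1--> q2
q2 --2--> q4
q4 --1--> q3
q3 --0--> q2
q2 --1--> q1
q1 --0--> q3
End in state q3, which is not an accepting state.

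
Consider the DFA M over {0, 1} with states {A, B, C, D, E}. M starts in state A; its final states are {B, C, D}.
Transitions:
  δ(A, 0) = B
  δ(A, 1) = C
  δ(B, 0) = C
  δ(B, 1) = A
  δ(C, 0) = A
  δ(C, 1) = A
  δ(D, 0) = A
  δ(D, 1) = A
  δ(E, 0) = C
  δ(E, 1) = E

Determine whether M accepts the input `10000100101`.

rejected

A --1--> C
C --0--> A
A --0--> B
B --0--> C
C --0--> A
A --1--> C
C --0--> A
A --0--> B
B --1--> A
A --0--> B
B --1--> A
End in state A, which is not an accepting state.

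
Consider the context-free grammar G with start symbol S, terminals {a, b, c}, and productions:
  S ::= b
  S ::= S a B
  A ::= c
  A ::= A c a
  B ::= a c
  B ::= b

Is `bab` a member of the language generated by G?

yes

S ⇒ SaB ⇒ baB ⇒ bab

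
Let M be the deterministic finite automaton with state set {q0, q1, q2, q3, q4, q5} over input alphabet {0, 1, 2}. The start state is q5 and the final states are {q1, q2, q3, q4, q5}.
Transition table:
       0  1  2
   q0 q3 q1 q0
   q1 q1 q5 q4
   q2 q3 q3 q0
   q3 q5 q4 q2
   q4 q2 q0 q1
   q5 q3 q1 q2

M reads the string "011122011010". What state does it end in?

q5 --0--> q3
q3 --1--> q4
q4 --1--> q0
q0 --1--> q1
q1 --2--> q4
q4 --2--> q1
q1 --0--> q1
q1 --1--> q5
q5 --1--> q1
q1 --0--> q1
q1 --1--> q5
q5 --0--> q3

q3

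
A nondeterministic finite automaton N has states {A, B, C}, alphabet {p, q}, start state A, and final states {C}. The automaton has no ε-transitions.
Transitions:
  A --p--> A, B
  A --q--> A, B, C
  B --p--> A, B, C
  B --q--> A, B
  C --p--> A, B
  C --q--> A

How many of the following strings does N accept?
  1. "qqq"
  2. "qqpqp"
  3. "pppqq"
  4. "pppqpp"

4

"qqq": accepted
"qqpqp": accepted
"pppqq": accepted
"pppqpp": accepted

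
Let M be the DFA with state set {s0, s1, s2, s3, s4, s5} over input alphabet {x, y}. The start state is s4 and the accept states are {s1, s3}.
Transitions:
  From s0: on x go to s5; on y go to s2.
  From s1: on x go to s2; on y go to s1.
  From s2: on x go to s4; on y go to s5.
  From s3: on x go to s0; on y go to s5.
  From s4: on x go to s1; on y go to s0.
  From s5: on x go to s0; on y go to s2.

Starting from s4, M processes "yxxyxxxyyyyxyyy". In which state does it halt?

s5

s4 --y--> s0
s0 --x--> s5
s5 --x--> s0
s0 --y--> s2
s2 --x--> s4
s4 --x--> s1
s1 --x--> s2
s2 --y--> s5
s5 --y--> s2
s2 --y--> s5
s5 --y--> s2
s2 --x--> s4
s4 --y--> s0
s0 --y--> s2
s2 --y--> s5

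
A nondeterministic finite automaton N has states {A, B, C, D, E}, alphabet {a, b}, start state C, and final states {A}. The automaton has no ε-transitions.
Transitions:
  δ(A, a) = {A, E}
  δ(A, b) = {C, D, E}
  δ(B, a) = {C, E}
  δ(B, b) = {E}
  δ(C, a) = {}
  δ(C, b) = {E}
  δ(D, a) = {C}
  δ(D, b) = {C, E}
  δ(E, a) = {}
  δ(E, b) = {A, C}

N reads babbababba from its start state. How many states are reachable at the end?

Start: {C}
read b: {E}
read a: {}
The reachable set is empty and stays empty for the remaining 8 symbols.
Final reachable set {} has 0 states.

0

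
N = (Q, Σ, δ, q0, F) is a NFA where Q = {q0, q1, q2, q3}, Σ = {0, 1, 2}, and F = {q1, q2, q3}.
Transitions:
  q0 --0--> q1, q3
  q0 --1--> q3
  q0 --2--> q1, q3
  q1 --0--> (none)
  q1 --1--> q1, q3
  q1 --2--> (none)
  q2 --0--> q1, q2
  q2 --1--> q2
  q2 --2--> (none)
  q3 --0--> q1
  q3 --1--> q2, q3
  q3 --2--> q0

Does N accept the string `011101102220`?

Start: {q0}
read 0: {q1, q3}
read 1: {q1, q2, q3}
read 1: {q1, q2, q3}
read 1: {q1, q2, q3}
read 0: {q1, q2}
read 1: {q1, q2, q3}
read 1: {q1, q2, q3}
read 0: {q1, q2}
read 2: {}
The reachable set is empty and stays empty for the remaining 3 symbols.
Reachable ∩ accepting = {} — empty.

rejected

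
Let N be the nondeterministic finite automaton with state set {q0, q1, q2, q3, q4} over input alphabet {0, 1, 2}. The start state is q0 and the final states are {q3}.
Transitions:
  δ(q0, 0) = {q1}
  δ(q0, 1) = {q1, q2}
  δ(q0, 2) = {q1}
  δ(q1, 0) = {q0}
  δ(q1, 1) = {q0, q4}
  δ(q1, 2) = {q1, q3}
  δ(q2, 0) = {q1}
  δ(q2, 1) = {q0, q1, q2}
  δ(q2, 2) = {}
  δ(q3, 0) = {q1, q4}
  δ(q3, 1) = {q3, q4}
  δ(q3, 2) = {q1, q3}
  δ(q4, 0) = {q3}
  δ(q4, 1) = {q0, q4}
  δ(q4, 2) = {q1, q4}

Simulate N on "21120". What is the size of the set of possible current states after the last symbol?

Start: {q0}
read 2: {q1}
read 1: {q0, q4}
read 1: {q0, q1, q2, q4}
read 2: {q1, q3, q4}
read 0: {q0, q1, q3, q4}
Final reachable set {q0, q1, q3, q4} has 4 states.

4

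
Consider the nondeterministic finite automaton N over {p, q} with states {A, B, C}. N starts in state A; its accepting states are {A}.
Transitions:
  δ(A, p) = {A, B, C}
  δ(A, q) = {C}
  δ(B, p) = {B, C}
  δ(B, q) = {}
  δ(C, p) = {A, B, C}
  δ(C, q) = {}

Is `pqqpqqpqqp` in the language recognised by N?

rejected

Start: {A}
read p: {A, B, C}
read q: {C}
read q: {}
The reachable set is empty and stays empty for the remaining 7 symbols.
Reachable ∩ accepting = {} — empty.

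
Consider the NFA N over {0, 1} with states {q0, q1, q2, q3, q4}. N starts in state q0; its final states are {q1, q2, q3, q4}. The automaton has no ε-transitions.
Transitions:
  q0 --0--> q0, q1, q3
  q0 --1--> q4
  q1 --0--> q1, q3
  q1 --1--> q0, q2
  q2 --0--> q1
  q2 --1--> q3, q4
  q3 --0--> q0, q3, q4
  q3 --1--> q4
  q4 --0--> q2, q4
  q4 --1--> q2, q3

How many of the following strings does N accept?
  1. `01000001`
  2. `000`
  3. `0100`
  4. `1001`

`01000001`: accepted
`000`: accepted
`0100`: accepted
`1001`: accepted

4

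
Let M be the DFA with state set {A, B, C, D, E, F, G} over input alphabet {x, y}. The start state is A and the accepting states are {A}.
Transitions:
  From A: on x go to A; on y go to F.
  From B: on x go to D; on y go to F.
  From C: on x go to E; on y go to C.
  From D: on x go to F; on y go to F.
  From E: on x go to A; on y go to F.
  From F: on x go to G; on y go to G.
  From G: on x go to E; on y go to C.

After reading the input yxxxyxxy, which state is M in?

F

A --y--> F
F --x--> G
G --x--> E
E --x--> A
A --y--> F
F --x--> G
G --x--> E
E --y--> F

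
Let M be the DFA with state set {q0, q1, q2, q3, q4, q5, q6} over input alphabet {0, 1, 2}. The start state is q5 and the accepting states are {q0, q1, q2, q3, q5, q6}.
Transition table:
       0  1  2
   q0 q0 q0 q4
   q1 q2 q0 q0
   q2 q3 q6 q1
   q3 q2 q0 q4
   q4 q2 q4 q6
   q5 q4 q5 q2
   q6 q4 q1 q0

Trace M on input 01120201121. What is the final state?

q1

q5 --0--> q4
q4 --1--> q4
q4 --1--> q4
q4 --2--> q6
q6 --0--> q4
q4 --2--> q6
q6 --0--> q4
q4 --1--> q4
q4 --1--> q4
q4 --2--> q6
q6 --1--> q1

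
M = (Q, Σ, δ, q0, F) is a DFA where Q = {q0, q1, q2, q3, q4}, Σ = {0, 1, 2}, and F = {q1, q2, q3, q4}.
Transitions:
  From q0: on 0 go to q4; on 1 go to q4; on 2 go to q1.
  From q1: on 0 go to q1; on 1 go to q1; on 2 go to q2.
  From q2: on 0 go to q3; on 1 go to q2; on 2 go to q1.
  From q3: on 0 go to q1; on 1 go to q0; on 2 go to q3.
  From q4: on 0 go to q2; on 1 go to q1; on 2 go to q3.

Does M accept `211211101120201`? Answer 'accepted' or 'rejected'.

rejected

q0 --2--> q1
q1 --1--> q1
q1 --1--> q1
q1 --2--> q2
q2 --1--> q2
q2 --1--> q2
q2 --1--> q2
q2 --0--> q3
q3 --1--> q0
q0 --1--> q4
q4 --2--> q3
q3 --0--> q1
q1 --2--> q2
q2 --0--> q3
q3 --1--> q0
End in state q0, which is not an accepting state.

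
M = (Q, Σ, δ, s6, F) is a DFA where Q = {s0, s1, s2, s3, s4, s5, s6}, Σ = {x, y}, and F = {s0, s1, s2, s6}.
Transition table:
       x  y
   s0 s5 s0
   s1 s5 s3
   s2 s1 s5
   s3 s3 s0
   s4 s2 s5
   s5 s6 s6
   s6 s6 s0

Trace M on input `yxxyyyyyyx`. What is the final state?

s5

s6 --y--> s0
s0 --x--> s5
s5 --x--> s6
s6 --y--> s0
s0 --y--> s0
s0 --y--> s0
s0 --y--> s0
s0 --y--> s0
s0 --y--> s0
s0 --x--> s5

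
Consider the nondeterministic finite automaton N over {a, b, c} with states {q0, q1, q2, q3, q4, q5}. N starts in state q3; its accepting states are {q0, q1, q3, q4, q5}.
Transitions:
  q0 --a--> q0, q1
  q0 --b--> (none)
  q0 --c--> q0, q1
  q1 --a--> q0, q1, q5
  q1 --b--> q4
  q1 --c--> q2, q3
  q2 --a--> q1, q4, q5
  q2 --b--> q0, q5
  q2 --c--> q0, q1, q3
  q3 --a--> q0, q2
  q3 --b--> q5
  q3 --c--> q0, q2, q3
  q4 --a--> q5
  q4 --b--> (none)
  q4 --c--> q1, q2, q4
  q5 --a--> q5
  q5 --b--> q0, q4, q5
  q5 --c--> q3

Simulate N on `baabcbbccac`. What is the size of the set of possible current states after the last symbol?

5

Start: {q3}
read b: {q5}
read a: {q5}
read a: {q5}
read b: {q0, q4, q5}
read c: {q0, q1, q2, q3, q4}
read b: {q0, q4, q5}
read b: {q0, q4, q5}
read c: {q0, q1, q2, q3, q4}
read c: {q0, q1, q2, q3, q4}
read a: {q0, q1, q2, q4, q5}
read c: {q0, q1, q2, q3, q4}
Final reachable set {q0, q1, q2, q3, q4} has 5 states.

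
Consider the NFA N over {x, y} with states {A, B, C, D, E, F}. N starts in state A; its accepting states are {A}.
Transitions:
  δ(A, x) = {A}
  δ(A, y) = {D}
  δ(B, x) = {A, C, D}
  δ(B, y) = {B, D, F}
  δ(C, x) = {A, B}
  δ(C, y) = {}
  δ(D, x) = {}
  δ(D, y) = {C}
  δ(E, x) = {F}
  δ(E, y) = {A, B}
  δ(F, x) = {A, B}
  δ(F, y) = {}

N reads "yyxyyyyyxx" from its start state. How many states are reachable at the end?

4

Start: {A}
read y: {D}
read y: {C}
read x: {A, B}
read y: {B, D, F}
read y: {B, C, D, F}
read y: {B, C, D, F}
read y: {B, C, D, F}
read y: {B, C, D, F}
read x: {A, B, C, D}
read x: {A, B, C, D}
Final reachable set {A, B, C, D} has 4 states.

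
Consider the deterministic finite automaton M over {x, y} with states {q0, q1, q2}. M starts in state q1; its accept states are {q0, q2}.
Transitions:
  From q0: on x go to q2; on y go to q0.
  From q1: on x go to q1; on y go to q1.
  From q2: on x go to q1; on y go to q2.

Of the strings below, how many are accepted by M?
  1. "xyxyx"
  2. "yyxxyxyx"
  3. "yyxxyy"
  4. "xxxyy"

"xyxyx": rejected
"yyxxyxyx": rejected
"yyxxyy": rejected
"xxxyy": rejected

0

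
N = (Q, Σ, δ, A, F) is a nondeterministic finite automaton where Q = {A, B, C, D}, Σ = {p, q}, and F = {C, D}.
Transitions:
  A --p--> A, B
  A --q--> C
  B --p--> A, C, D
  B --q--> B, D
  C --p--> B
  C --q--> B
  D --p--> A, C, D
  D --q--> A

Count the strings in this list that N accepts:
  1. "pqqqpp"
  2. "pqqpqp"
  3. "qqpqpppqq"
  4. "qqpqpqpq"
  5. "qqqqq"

"pqqqpp": accepted
"pqqpqp": accepted
"qqpqpppqq": accepted
"qqpqpqpq": accepted
"qqqqq": accepted

5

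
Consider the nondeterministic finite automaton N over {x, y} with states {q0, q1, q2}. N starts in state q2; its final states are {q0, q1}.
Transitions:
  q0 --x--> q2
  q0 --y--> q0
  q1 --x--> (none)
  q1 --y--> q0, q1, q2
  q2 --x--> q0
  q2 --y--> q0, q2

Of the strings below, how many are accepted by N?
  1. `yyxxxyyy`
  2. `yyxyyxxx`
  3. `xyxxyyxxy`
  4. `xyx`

`yyxxxyyy`: accepted
`yyxyyxxx`: accepted
`xyxxyyxxy`: accepted
`xyx`: rejected

3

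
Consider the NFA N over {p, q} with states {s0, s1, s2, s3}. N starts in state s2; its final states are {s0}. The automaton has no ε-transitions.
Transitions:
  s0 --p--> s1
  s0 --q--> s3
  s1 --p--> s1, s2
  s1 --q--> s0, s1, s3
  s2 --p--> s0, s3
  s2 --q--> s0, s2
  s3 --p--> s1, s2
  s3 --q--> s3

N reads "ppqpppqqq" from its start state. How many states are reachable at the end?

4

Start: {s2}
read p: {s0, s3}
read p: {s1, s2}
read q: {s0, s1, s2, s3}
read p: {s0, s1, s2, s3}
read p: {s0, s1, s2, s3}
read p: {s0, s1, s2, s3}
read q: {s0, s1, s2, s3}
read q: {s0, s1, s2, s3}
read q: {s0, s1, s2, s3}
Final reachable set {s0, s1, s2, s3} has 4 states.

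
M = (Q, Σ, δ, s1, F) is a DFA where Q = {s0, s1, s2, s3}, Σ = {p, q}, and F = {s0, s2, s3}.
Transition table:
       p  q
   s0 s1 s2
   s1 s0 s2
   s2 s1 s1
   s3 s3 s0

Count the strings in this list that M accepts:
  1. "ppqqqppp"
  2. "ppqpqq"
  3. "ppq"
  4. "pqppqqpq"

2

"ppqqqppp": rejected
"ppqpqq": rejected
"ppq": accepted
"pqppqqpq": accepted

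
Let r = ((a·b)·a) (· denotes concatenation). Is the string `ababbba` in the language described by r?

no

No split of ababbba into u·v has (a·b) matching u and a matching v.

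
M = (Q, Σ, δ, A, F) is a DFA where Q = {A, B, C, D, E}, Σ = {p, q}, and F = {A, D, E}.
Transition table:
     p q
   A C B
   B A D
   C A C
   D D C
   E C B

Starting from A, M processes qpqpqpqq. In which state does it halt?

A --q--> B
B --p--> A
A --q--> B
B --p--> A
A --q--> B
B --p--> A
A --q--> B
B --q--> D

D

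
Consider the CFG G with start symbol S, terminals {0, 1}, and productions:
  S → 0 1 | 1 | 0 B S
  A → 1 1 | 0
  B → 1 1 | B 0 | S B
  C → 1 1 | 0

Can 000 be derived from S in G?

no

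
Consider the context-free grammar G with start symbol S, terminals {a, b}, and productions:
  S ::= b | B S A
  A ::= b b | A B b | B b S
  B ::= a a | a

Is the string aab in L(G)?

no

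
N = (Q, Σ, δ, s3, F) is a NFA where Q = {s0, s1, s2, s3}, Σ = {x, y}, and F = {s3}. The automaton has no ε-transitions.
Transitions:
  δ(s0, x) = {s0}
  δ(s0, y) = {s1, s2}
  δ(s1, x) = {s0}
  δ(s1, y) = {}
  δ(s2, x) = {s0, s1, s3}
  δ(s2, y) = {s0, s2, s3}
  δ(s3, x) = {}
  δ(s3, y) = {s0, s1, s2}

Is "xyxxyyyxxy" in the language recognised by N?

Start: {s3}
read x: {}
The reachable set is empty and stays empty for the remaining 9 symbols.
Reachable ∩ accepting = {} — empty.

rejected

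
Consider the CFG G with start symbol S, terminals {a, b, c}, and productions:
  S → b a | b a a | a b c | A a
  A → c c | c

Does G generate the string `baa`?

yes

S ⇒ baa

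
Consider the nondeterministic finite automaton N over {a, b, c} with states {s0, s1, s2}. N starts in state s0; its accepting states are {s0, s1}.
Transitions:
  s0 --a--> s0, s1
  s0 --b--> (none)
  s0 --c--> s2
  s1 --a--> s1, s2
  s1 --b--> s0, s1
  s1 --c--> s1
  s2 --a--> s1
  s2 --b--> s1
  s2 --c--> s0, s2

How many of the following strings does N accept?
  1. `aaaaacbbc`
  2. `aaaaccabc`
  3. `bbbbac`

2

`aaaaacbbc`: accepted
`aaaaccabc`: accepted
`bbbbac`: rejected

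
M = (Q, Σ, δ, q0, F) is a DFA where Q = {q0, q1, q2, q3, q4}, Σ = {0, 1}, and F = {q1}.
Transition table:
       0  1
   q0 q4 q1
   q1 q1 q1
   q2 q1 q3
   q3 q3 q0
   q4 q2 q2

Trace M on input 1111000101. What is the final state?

q0 --1--> q1
q1 --1--> q1
q1 --1--> q1
q1 --1--> q1
q1 --0--> q1
q1 --0--> q1
q1 --0--> q1
q1 --1--> q1
q1 --0--> q1
q1 --1--> q1

q1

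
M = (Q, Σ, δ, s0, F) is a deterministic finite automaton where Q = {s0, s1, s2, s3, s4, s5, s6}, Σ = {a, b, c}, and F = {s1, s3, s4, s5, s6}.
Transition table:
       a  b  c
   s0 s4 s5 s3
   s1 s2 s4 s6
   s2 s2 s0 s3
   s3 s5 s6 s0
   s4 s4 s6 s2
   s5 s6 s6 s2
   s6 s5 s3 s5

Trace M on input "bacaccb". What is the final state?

s0

s0 --b--> s5
s5 --a--> s6
s6 --c--> s5
s5 --a--> s6
s6 --c--> s5
s5 --c--> s2
s2 --b--> s0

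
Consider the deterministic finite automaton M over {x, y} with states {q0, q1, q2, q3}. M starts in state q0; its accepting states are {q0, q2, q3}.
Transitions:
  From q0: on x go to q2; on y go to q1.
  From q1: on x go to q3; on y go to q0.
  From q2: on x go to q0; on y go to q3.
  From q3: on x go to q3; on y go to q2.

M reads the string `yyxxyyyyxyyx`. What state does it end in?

q0 --y--> q1
q1 --y--> q0
q0 --x--> q2
q2 --x--> q0
q0 --y--> q1
q1 --y--> q0
q0 --y--> q1
q1 --y--> q0
q0 --x--> q2
q2 --y--> q3
q3 --y--> q2
q2 --x--> q0

q0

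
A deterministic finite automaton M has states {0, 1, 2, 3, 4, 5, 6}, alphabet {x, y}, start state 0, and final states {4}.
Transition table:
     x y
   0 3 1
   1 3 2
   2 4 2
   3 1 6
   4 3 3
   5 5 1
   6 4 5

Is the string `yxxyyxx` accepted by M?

rejected

0 --y--> 1
1 --x--> 3
3 --x--> 1
1 --y--> 2
2 --y--> 2
2 --x--> 4
4 --x--> 3
End in state 3, which is not an accepting state.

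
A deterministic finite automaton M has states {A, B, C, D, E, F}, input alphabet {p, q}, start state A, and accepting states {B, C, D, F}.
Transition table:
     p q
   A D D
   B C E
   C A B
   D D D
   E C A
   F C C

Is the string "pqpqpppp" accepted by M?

A --p--> D
D --q--> D
D --p--> D
D --q--> D
D --p--> D
D --p--> D
D --p--> D
D --p--> D
End in state D, which is an accepting state.

accepted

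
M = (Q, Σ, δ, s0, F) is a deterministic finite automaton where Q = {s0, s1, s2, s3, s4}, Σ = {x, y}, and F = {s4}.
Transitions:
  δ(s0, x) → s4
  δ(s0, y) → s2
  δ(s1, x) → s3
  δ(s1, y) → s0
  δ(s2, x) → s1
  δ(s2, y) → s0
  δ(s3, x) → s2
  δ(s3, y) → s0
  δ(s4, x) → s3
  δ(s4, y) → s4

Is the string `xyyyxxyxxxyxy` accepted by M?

s0 --x--> s4
s4 --y--> s4
s4 --y--> s4
s4 --y--> s4
s4 --x--> s3
s3 --x--> s2
s2 --y--> s0
s0 --x--> s4
s4 --x--> s3
s3 --x--> s2
s2 --y--> s0
s0 --x--> s4
s4 --y--> s4
End in state s4, which is an accepting state.

accepted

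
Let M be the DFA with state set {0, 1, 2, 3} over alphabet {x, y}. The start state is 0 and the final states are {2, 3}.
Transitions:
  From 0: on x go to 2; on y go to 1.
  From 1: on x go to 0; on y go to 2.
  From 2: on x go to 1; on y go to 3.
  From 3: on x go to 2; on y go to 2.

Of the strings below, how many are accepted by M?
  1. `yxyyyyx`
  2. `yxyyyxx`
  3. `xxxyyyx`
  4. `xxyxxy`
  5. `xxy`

2

`yxyyyyx`: rejected
`yxyyyxx`: rejected
`xxxyyyx`: accepted
`xxyxxy`: rejected
`xxy`: accepted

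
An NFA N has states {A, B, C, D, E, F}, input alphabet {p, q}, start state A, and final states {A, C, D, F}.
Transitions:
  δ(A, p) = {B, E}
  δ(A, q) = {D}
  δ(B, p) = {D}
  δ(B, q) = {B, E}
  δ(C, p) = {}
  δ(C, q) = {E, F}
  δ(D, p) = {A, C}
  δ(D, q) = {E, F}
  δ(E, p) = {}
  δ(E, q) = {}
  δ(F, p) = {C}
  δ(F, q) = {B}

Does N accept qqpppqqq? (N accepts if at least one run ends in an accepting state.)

rejected

Start: {A}
read q: {D}
read q: {E, F}
read p: {C}
read p: {}
The reachable set is empty and stays empty for the remaining 4 symbols.
Reachable ∩ accepting = {} — empty.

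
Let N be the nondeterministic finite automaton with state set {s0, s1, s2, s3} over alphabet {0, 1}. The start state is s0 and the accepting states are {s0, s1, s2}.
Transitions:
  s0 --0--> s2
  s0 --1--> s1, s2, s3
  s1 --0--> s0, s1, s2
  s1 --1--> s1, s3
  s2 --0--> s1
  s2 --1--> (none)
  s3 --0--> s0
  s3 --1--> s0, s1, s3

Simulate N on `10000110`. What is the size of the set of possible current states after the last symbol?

Start: {s0}
read 1: {s1, s2, s3}
read 0: {s0, s1, s2}
read 0: {s0, s1, s2}
read 0: {s0, s1, s2}
read 0: {s0, s1, s2}
read 1: {s1, s2, s3}
read 1: {s0, s1, s3}
read 0: {s0, s1, s2}
Final reachable set {s0, s1, s2} has 3 states.

3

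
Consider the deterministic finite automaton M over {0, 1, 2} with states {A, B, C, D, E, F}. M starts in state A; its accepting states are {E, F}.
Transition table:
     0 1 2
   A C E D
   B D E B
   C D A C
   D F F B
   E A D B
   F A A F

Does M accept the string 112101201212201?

A --1--> E
E --1--> D
D --2--> B
B --1--> E
E --0--> A
A --1--> E
E --2--> B
B --0--> D
D --1--> F
F --2--> F
F --1--> A
A --2--> D
D --2--> B
B --0--> D
D --1--> F
End in state F, which is an accepting state.

accepted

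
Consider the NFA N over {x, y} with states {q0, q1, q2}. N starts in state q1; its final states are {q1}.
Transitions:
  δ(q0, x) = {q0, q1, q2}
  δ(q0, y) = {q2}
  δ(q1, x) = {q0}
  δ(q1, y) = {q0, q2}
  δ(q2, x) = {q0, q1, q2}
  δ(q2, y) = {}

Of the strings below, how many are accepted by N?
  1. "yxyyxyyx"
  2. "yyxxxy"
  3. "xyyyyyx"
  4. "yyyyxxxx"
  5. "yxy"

1

"yxyyxyyx": accepted
"yyxxxy": rejected
"xyyyyyx": rejected
"yyyyxxxx": rejected
"yxy": rejected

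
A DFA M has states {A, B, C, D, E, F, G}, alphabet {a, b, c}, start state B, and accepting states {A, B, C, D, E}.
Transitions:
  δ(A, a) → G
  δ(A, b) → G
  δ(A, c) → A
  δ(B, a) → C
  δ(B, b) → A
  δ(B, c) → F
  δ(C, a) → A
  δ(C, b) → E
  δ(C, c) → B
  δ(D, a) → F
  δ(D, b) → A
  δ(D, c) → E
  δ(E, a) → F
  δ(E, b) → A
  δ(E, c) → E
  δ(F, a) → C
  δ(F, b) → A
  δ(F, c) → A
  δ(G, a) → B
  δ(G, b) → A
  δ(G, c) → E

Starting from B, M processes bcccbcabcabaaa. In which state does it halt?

C

B --b--> A
A --c--> A
A --c--> A
A --c--> A
A --b--> G
G --c--> E
E --a--> F
F --b--> A
A --c--> A
A --a--> G
G --b--> A
A --a--> G
G --a--> B
B --a--> C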